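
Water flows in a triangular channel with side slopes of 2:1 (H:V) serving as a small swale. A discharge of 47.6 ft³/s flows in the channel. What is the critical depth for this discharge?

y_c = 2.04 ft

At critical depth, Q² T / (g A³) = 1, i.e. A³/T = Q²/g = 47.6²/32.2 = 70.37.
At y = 2.33 ft: A³/T = 137.3 — high.
At y = 1.49 ft: A³/T = 14.69 — low.
At y = 2.04 ft: A³/T = 70.66 — matches.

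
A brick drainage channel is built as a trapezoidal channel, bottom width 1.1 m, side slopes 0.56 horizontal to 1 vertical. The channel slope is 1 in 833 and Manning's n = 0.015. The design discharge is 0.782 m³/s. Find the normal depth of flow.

y_n = 0.523 m

Manning's equation rearranged: A R^(2/3) = nQ / (1·√S) = 0.015 × 0.782 / (√0.0012) = 0.3385.
Try y = 0.648 m: A R^(2/3) = 0.4856 — high.
Try y = 0.523 m: A R^(2/3) = 0.3386 — matches.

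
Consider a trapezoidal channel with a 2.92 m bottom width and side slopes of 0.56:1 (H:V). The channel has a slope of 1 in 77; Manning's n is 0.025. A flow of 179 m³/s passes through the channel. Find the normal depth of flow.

y_n = 4.65 m

Manning's equation rearranged: A R^(2/3) = nQ / (1·√S) = 0.025 × 179 / (√0.01299) = 39.27.
At y = 3.97 m: A R^(2/3) = 29.07 — low.
At y = 4.65 m: A R^(2/3) = 39.29 — ≈ 39.27.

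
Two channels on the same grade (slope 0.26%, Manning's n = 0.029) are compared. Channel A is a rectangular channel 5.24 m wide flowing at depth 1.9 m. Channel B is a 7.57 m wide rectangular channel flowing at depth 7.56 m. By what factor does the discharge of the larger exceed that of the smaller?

Channel A: Flow area A = b·y = 5.24 × 1.9 = 9.956 m². Wetted perimeter P = b + 2y = 5.24 + 2×1.9 = 9.04 m. Hydraulic radius R = A/P = 9.956/9.04 = 1.101 m. Q_A = (1/0.029)·9.956·1.101^(2/3)·√0.0026 = 18.67 m³/s.
Channel B: Flow area A = b·y = 7.57 × 7.56 = 57.23 m². Wetted perimeter P = b + 2y = 7.57 + 2×7.56 = 22.69 m. Hydraulic radius R = A/P = 57.23/22.69 = 2.522 m. Q_B = (1/0.029)·57.23·2.522^(2/3)·√0.0026 = 186.4 m³/s.
The larger discharge is 186.4 m³/s and the smaller is 18.67 m³/s; the ratio is 9.99.

9.99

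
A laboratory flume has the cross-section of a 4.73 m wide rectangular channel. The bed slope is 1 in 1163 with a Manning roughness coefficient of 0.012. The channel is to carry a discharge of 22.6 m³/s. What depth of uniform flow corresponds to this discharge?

Manning's equation rearranged: A R^(2/3) = nQ / (1·√S) = 0.012 × 22.6 / (√0.0008598) = 9.249.
Try y = 1.59 m: A R^(2/3) = 7.272 — low.
Try y = 2.17 m: A R^(2/3) = 11.15 — high.
Try y = 1.89 m: A R^(2/3) = 9.238 — close enough.

y_n = 1.89 m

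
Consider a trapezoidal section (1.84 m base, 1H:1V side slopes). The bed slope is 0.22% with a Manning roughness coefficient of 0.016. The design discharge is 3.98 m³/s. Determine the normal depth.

y_n = 0.8 m

Manning's equation rearranged: A R^(2/3) = nQ / (1·√S) = 0.016 × 3.98 / (√0.0022) = 1.358.
Try y = 0.646 m: A R^(2/3) = 0.9261 — too small.
Try y = 0.99 m: A R^(2/3) = 2.001 — too large.
Try y = 0.8 m: A R^(2/3) = 1.357 — close enough.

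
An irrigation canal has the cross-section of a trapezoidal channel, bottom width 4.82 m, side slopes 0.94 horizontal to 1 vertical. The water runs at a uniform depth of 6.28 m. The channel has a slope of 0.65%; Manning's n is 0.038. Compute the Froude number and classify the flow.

subcritical

With bottom width b = 4.82 m and side slope z = 0.94: A = (b + zy)y = (4.82 + 0.94×6.28)×6.28 = 67.34 m²; P = b + 2y√(1+z²) = 4.82 + 2×6.28×1.372 = 22.06 m.
Hydraulic radius R = A/P = 67.34/22.06 = 3.053 m.
V = (1/n) R^(2/3) √S = (1/0.038) × 3.053^(2/3) × √0.0065 = 4.465 m/s. Hydraulic depth D_h = A/T = 67.34/16.63 = 4.05 m.
Froude number Fr = V/√(g·D_h) = 4.465/√(9.81×4.05) = 0.708, which is less than 1, so the flow is subcritical.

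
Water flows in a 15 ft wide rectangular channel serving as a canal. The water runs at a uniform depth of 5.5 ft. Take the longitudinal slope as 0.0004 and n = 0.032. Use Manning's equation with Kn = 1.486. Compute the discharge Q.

Flow area A = b·y = 15 × 5.5 = 82.5 ft². Wetted perimeter P = b + 2y = 15 + 2×5.5 = 26 ft.
Hydraulic radius R = A/P = 82.5/26 = 3.173 ft.
Manning's equation: Q = (1.486/n) A R^(2/3) S^(1/2) = (1.486/0.032) × 82.5 × 3.173^(2/3) × 0.0004^(1/2) = 165 ft³/s.

Q = 165 ft³/s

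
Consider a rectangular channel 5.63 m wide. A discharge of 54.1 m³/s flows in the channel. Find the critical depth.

y_c = 2.11 m

For a rectangular channel, critical depth y_c = (q²/g)^(1/3) where q = Q/b = 54.1/5.63 = 9.609 m²/s.
So y_c = (9.609²/9.81)^(1/3) = 2.11 m.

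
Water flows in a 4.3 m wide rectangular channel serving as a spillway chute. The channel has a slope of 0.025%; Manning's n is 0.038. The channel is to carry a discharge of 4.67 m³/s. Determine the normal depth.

Manning's equation rearranged: A R^(2/3) = nQ / (1·√S) = 0.038 × 4.67 / (√0.00025) = 11.22.
At y = 1.97 m: A R^(2/3) = 8.629 — too small.
At y = 3.03 m: A R^(2/3) = 15.18 — too large.
At y = 2.4 m: A R^(2/3) = 11.22 — close enough.

y_n = 2.4 m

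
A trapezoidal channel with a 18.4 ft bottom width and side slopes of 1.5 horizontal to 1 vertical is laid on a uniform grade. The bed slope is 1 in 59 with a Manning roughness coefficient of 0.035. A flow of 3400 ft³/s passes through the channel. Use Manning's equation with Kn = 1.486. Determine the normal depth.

Manning's equation rearranged: A R^(2/3) = nQ / (1.486·√S) = 0.035 × 3400 / (1.486 × √0.01695) = 615.1.
Try y = 8.81 ft: A R^(2/3) = 873.3 — high.
Try y = 6.11 ft: A R^(2/3) = 436 — low.
Try y = 7.34 ft: A R^(2/3) = 615.2 — close enough.

y_n = 7.34 ft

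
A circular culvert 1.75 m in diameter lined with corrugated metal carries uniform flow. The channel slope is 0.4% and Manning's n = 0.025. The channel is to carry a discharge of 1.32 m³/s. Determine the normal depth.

Manning's equation rearranged: A R^(2/3) = nQ / (1·√S) = 0.025 × 1.32 / (√0.004) = 0.5218.
Trying y = 0.609 m: A R^(2/3) = 0.3606 — too small.
Trying y = 0.744 m: A R^(2/3) = 0.5217 — matches.

y_n = 0.744 m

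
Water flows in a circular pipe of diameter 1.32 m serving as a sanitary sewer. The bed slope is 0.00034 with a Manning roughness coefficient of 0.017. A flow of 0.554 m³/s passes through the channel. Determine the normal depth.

y_n = 0.878 m

Manning's equation rearranged: A R^(2/3) = nQ / (1·√S) = 0.017 × 0.554 / (√0.00034) = 0.5108.
Try y = 0.633 m: A R^(2/3) = 0.3042 — short.
Try y = 0.878 m: A R^(2/3) = 0.5106 — matches.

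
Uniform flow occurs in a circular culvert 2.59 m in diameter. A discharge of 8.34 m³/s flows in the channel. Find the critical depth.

y_c = 1.3 m

At critical depth, Q² T / (g A³) = 1, i.e. A³/T = Q²/g = 8.34²/9.81 = 7.09.
At y = 1.04 m: A³/T = 3.048 — too small.
At y = 1.62 m: A³/T = 16.62 — too large.
At y = 1.3 m: A³/T = 7.163 — ≈ 7.09.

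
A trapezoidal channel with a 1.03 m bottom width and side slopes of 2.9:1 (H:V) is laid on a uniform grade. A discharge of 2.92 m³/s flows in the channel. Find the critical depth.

At critical depth, Q² T / (g A³) = 1, i.e. A³/T = Q²/g = 2.92²/9.81 = 0.8692.
At y = 0.67 m: A³/T = 1.608 — too large.
At y = 0.446 m: A³/T = 0.3076 — too small.
At y = 0.577 m: A³/T = 0.8671 — ≈ 0.8692.

y_c = 0.577 m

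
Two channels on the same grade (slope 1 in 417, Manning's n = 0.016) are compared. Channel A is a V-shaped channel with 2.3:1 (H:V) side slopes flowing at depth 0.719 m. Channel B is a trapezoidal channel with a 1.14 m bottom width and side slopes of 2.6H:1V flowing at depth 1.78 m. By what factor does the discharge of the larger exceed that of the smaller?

17.2

Channel A: For a triangular section with side slope z = 2.3: A = zy² = 2.3×0.719² = 1.189 m²; P = 2y√(1+z²) = 2×0.719×2.508 = 3.606 m. Hydraulic radius R = A/P = 1.189/3.606 = 0.3297 m. Q_A = (1/0.016)·1.189·0.3297^(2/3)·√0.002398 = 1.737 m³/s.
Channel B: With bottom width b = 1.14 m and side slope z = 2.6: A = (b + zy)y = (1.14 + 2.6×1.78)×1.78 = 10.27 m²; P = b + 2y√(1+z²) = 1.14 + 2×1.78×2.786 = 11.06 m. Hydraulic radius R = A/P = 10.27/11.06 = 0.9286 m. Q_B = (1/0.016)·10.27·0.9286^(2/3)·√0.002398 = 29.91 m³/s.
The larger discharge is 29.91 m³/s and the smaller is 1.737 m³/s; the ratio is 17.2.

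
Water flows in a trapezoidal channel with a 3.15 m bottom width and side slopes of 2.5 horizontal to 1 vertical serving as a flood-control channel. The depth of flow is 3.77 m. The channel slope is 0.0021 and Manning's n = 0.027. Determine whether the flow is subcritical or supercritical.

With bottom width b = 3.15 m and side slope z = 2.5: A = (b + zy)y = (3.15 + 2.5×3.77)×3.77 = 47.41 m²; P = b + 2y√(1+z²) = 3.15 + 2×3.77×2.693 = 23.45 m.
Hydraulic radius R = A/P = 47.41/23.45 = 2.021 m.
V = (1/n) R^(2/3) √S = (1/0.027) × 2.021^(2/3) × √0.0021 = 2.713 m/s. Hydraulic depth D_h = A/T = 47.41/22 = 2.155 m.
Froude number Fr = V/√(g·D_h) = 2.713/√(9.81×2.155) = 0.59, which is less than 1, so the flow is subcritical.

subcritical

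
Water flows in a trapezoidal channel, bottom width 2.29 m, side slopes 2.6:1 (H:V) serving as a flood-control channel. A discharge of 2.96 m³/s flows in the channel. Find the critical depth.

At critical depth, Q² T / (g A³) = 1, i.e. A³/T = Q²/g = 2.96²/9.81 = 0.8931.
At y = 0.33 m: A³/T = 0.2799 — too small.
At y = 0.462 m: A³/T = 0.8942 — close enough.

y_c = 0.462 m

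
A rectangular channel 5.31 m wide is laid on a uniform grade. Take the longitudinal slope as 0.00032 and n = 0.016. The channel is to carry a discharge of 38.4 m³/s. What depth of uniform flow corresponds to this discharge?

Manning's equation rearranged: A R^(2/3) = nQ / (1·√S) = 0.016 × 38.4 / (√0.00032) = 34.35.
Try y = 3.41 m: A R^(2/3) = 23.65 — short.
Try y = 5.06 m: A R^(2/3) = 38.89 — over.
Try y = 4.58 m: A R^(2/3) = 34.38 — ≈ 34.35.

y_n = 4.58 m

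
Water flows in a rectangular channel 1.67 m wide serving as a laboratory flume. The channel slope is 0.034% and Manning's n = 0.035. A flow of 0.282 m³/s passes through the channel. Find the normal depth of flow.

y_n = 0.633 m

Manning's equation rearranged: A R^(2/3) = nQ / (1·√S) = 0.035 × 0.282 / (√0.00034) = 0.5353.
Trying y = 0.786 m: A R^(2/3) = 0.7184 — over.
Trying y = 0.438 m: A R^(2/3) = 0.3185 — short.
Trying y = 0.633 m: A R^(2/3) = 0.535 — matches.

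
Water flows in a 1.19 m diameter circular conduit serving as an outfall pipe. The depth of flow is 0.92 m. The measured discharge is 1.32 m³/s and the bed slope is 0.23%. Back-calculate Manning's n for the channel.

n = 0.017

For a circular section of diameter D = 1.19 m at depth y = 0.92 m, the central angle is θ = 2 arccos(1 − 2y/D) = 4.297 rad. Then A = (D²/8)(θ − sin θ) = 0.9227 m² and P = Dθ/2 = 2.557 m.
Hydraulic radius R = A/P = 0.9227/2.557 = 0.3609 m.
Rearranging Manning's equation: n = (1/Q) A R^(2/3) S^(1/2) = (1/1.32) × 0.9227 × 0.3609^(2/3) × √0.0023 = 0.017.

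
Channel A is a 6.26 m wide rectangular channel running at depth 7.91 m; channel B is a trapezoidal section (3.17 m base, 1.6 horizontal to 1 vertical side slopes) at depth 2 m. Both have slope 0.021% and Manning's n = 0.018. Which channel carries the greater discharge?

channel A

Channel A: Flow area A = b·y = 6.26 × 7.91 = 49.52 m². Wetted perimeter P = b + 2y = 6.26 + 2×7.91 = 22.08 m. Hydraulic radius R = A/P = 49.52/22.08 = 2.243 m. Q_A = (1/0.018)·49.52·2.243^(2/3)·√0.00021 = 68.3 m³/s.
Channel B: With bottom width b = 3.17 m and side slope z = 1.6: A = (b + zy)y = (3.17 + 1.6×2)×2 = 12.74 m²; P = b + 2y√(1+z²) = 3.17 + 2×2×1.887 = 10.72 m. Hydraulic radius R = A/P = 12.74/10.72 = 1.189 m. Q_B = (1/0.018)·12.74·1.189^(2/3)·√0.00021 = 11.51 m³/s.
Q_A = 68.3 m³/s vs Q_B = 11.51 m³/s, so channel A carries more.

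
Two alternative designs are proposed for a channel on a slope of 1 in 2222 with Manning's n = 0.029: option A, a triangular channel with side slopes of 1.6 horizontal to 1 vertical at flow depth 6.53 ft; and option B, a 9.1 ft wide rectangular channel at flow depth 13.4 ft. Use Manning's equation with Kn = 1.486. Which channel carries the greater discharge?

channel B

Channel A: For a triangular section with side slope z = 1.6: A = zy² = 1.6×6.53² = 68.23 ft²; P = 2y√(1+z²) = 2×6.53×1.887 = 24.64 ft. Hydraulic radius R = A/P = 68.23/24.64 = 2.769 ft. Q_A = (1.486/0.029)·68.23·2.769^(2/3)·√0.00045 = 146.2 ft³/s.
Channel B: Flow area A = b·y = 9.1 × 13.4 = 121.9 ft². Wetted perimeter P = b + 2y = 9.1 + 2×13.4 = 35.9 ft. Hydraulic radius R = A/P = 121.9/35.9 = 3.397 ft. Q_B = (1.486/0.029)·121.9·3.397^(2/3)·√0.00045 = 299.5 ft³/s.
Q_A = 146.2 ft³/s vs Q_B = 299.5 ft³/s, so channel B carries more.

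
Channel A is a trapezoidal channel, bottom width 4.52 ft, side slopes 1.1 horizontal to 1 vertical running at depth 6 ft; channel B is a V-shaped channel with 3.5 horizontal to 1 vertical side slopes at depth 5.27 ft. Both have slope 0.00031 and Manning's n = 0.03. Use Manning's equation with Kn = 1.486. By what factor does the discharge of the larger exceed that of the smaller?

1.31

Channel A: With bottom width b = 4.52 ft and side slope z = 1.1: A = (b + zy)y = (4.52 + 1.1×6)×6 = 66.72 ft²; P = b + 2y√(1+z²) = 4.52 + 2×6×1.487 = 22.36 ft. Hydraulic radius R = A/P = 66.72/22.36 = 2.984 ft. Q_A = (1.486/0.03)·66.72·2.984^(2/3)·√0.00031 = 120.6 ft³/s.
Channel B: For a triangular section with side slope z = 3.5: A = zy² = 3.5×5.27² = 97.21 ft²; P = 2y√(1+z²) = 2×5.27×3.64 = 38.37 ft. Hydraulic radius R = A/P = 97.21/38.37 = 2.534 ft. Q_B = (1.486/0.03)·97.21·2.534^(2/3)·√0.00031 = 157.6 ft³/s.
The larger discharge is 157.6 ft³/s and the smaller is 120.6 ft³/s; the ratio is 1.31.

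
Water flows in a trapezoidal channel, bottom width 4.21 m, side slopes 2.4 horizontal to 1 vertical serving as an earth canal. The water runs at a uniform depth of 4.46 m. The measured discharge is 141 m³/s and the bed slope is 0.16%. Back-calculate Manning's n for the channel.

n = 0.0341

With bottom width b = 4.21 m and side slope z = 2.4: A = (b + zy)y = (4.21 + 2.4×4.46)×4.46 = 66.52 m²; P = b + 2y√(1+z²) = 4.21 + 2×4.46×2.6 = 27.4 m.
Hydraulic radius R = A/P = 66.52/27.4 = 2.427 m.
Rearranging Manning's equation: n = (1/Q) A R^(2/3) S^(1/2) = (1/141) × 66.52 × 2.427^(2/3) × √0.0016 = 0.0341.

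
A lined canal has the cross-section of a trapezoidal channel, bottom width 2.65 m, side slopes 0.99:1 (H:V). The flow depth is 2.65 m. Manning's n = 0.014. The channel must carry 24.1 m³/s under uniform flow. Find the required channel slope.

With bottom width b = 2.65 m and side slope z = 0.99: A = (b + zy)y = (2.65 + 0.99×2.65)×2.65 = 13.97 m²; P = b + 2y√(1+z²) = 2.65 + 2×2.65×1.407 = 10.11 m.
Hydraulic radius R = A/P = 13.97/10.11 = 1.383 m.
From Manning's equation, S = [nQ / (1 A R^(2/3))]² = [0.014 × 24.1 / (1 × 13.97 × 1.383^(2/3))]² = 0.000378.

S = 0.000378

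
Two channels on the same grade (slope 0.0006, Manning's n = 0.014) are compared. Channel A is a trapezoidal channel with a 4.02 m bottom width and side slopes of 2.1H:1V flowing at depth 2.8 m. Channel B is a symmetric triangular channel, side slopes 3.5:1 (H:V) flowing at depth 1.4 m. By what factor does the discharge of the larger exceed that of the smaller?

7.28

Channel A: With bottom width b = 4.02 m and side slope z = 2.1: A = (b + zy)y = (4.02 + 2.1×2.8)×2.8 = 27.72 m²; P = b + 2y√(1+z²) = 4.02 + 2×2.8×2.326 = 17.05 m. Hydraulic radius R = A/P = 27.72/17.05 = 1.626 m. Q_A = (1/0.014)·27.72·1.626^(2/3)·√0.0006 = 67.07 m³/s.
Channel B: For a triangular section with side slope z = 3.5: A = zy² = 3.5×1.4² = 6.86 m²; P = 2y√(1+z²) = 2×1.4×3.64 = 10.19 m. Hydraulic radius R = A/P = 6.86/10.19 = 0.6731 m. Q_B = (1/0.014)·6.86·0.6731^(2/3)·√0.0006 = 9.218 m³/s.
The larger discharge is 67.07 m³/s and the smaller is 9.218 m³/s; the ratio is 7.28.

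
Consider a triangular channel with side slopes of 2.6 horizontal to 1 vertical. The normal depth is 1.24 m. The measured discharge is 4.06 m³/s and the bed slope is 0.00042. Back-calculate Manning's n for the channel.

For a triangular section with side slope z = 2.6: A = zy² = 2.6×1.24² = 3.998 m²; P = 2y√(1+z²) = 2×1.24×2.786 = 6.908 m.
Hydraulic radius R = A/P = 3.998/6.908 = 0.5787 m.
Rearranging Manning's equation: n = (1/Q) A R^(2/3) S^(1/2) = (1/4.06) × 3.998 × 0.5787^(2/3) × √0.00042 = 0.014.

n = 0.014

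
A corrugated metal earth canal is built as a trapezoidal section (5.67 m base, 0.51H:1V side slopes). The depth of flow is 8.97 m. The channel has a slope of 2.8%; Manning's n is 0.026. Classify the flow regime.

With bottom width b = 5.67 m and side slope z = 0.51: A = (b + zy)y = (5.67 + 0.51×8.97)×8.97 = 91.89 m²; P = b + 2y√(1+z²) = 5.67 + 2×8.97×1.123 = 25.81 m.
Hydraulic radius R = A/P = 91.89/25.81 = 3.561 m.
V = (1/n) R^(2/3) √S = (1/0.026) × 3.561^(2/3) × √0.028 = 15.01 m/s. Hydraulic depth D_h = A/T = 91.89/14.82 = 6.201 m.
Froude number Fr = V/√(g·D_h) = 15.01/√(9.81×6.201) = 1.92, which is greater than 1, so the flow is supercritical.

supercritical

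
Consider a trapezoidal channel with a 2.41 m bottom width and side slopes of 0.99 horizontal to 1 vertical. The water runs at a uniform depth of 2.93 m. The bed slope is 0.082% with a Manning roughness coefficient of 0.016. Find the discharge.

With bottom width b = 2.41 m and side slope z = 0.99: A = (b + zy)y = (2.41 + 0.99×2.93)×2.93 = 15.56 m²; P = b + 2y√(1+z²) = 2.41 + 2×2.93×1.407 = 10.66 m.
Hydraulic radius R = A/P = 15.56/10.66 = 1.46 m.
Manning's equation: Q = (1/n) A R^(2/3) S^(1/2) = (1/0.016) × 15.56 × 1.46^(2/3) × 0.00082^(1/2) = 35.8 m³/s.

Q = 35.8 m³/s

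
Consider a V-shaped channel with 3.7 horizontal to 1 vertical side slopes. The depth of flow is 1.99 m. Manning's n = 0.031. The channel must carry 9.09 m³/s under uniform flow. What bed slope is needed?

For a triangular section with side slope z = 3.7: A = zy² = 3.7×1.99² = 14.65 m²; P = 2y√(1+z²) = 2×1.99×3.833 = 15.25 m.
Hydraulic radius R = A/P = 14.65/15.25 = 0.9605 m.
From Manning's equation, S = [nQ / (1 A R^(2/3))]² = [0.031 × 9.09 / (1 × 14.65 × 0.9605^(2/3))]² = 0.00039.

S = 0.00039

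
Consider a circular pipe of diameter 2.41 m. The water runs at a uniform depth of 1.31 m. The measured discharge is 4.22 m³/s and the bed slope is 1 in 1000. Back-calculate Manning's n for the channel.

For a circular section of diameter D = 2.41 m at depth y = 1.31 m, the central angle is θ = 2 arccos(1 − 2y/D) = 3.316 rad. Then A = (D²/8)(θ − sin θ) = 2.534 m² and P = Dθ/2 = 3.996 m.
Hydraulic radius R = A/P = 2.534/3.996 = 0.634 m.
Rearranging Manning's equation: n = (1/Q) A R^(2/3) S^(1/2) = (1/4.22) × 2.534 × 0.634^(2/3) × √0.001 = 0.014.

n = 0.014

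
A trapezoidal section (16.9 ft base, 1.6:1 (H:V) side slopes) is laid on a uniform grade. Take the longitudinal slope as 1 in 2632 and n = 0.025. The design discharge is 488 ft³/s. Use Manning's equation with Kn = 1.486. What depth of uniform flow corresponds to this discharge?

y_n = 6.15 ft

Manning's equation rearranged: A R^(2/3) = nQ / (1.486·√S) = 0.025 × 488 / (1.486 × √0.0003799) = 421.2.
Try y = 5.03 ft: A R^(2/3) = 289.1 — short.
Try y = 6.86 ft: A R^(2/3) = 518.9 — over.
Try y = 6.15 ft: A R^(2/3) = 421.3 — matches.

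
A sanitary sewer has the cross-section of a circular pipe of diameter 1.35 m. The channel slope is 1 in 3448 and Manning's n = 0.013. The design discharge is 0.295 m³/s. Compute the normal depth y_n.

Manning's equation rearranged: A R^(2/3) = nQ / (1·√S) = 0.013 × 0.295 / (√0.00029) = 0.2252.
At y = 0.646 m: A R^(2/3) = 0.3218 — over.
At y = 0.529 m: A R^(2/3) = 0.2252 — matches.

y_n = 0.529 m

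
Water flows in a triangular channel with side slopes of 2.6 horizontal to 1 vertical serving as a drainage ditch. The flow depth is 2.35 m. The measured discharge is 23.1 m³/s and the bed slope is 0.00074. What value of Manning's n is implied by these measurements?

n = 0.018

For a triangular section with side slope z = 2.6: A = zy² = 2.6×2.35² = 14.36 m²; P = 2y√(1+z²) = 2×2.35×2.786 = 13.09 m.
Hydraulic radius R = A/P = 14.36/13.09 = 1.097 m.
Rearranging Manning's equation: n = (1/Q) A R^(2/3) S^(1/2) = (1/23.1) × 14.36 × 1.097^(2/3) × √0.00074 = 0.018.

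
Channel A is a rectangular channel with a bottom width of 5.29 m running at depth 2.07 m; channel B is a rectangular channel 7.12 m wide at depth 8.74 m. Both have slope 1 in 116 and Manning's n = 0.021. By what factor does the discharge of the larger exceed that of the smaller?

9.55

Channel A: Flow area A = b·y = 5.29 × 2.07 = 10.95 m². Wetted perimeter P = b + 2y = 5.29 + 2×2.07 = 9.43 m. Hydraulic radius R = A/P = 10.95/9.43 = 1.161 m. Q_A = (1/0.021)·10.95·1.161^(2/3)·√0.008621 = 53.49 m³/s.
Channel B: Flow area A = b·y = 7.12 × 8.74 = 62.23 m². Wetted perimeter P = b + 2y = 7.12 + 2×8.74 = 24.6 m. Hydraulic radius R = A/P = 62.23/24.6 = 2.53 m. Q_B = (1/0.021)·62.23·2.53^(2/3)·√0.008621 = 510.8 m³/s.
The larger discharge is 510.8 m³/s and the smaller is 53.49 m³/s; the ratio is 9.55.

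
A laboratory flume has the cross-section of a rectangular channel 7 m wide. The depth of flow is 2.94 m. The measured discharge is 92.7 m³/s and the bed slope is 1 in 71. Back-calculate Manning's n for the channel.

n = 0.036

Flow area A = b·y = 7 × 2.94 = 20.58 m². Wetted perimeter P = b + 2y = 7 + 2×2.94 = 12.88 m.
Hydraulic radius R = A/P = 20.58/12.88 = 1.598 m.
Rearranging Manning's equation: n = (1/Q) A R^(2/3) S^(1/2) = (1/92.7) × 20.58 × 1.598^(2/3) × √0.01408 = 0.036.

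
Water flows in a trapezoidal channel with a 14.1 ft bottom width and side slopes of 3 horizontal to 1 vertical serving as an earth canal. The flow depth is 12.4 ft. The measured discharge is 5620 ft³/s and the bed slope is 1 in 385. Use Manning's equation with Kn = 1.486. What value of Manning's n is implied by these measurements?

n = 0.031

With bottom width b = 14.1 ft and side slope z = 3: A = (b + zy)y = (14.1 + 3×12.4)×12.4 = 636.1 ft²; P = b + 2y√(1+z²) = 14.1 + 2×12.4×3.162 = 92.52 ft.
Hydraulic radius R = A/P = 636.1/92.52 = 6.875 ft.
Rearranging Manning's equation: n = (1.486/Q) A R^(2/3) S^(1/2) = (1.486/5620) × 636.1 × 6.875^(2/3) × √0.002597 = 0.031.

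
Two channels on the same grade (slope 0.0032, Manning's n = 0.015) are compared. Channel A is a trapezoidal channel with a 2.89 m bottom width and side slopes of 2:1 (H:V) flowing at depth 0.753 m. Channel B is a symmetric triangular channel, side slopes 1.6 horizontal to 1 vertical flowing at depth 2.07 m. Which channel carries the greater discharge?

Channel A: With bottom width b = 2.89 m and side slope z = 2: A = (b + zy)y = (2.89 + 2×0.753)×0.753 = 3.31 m²; P = b + 2y√(1+z²) = 2.89 + 2×0.753×2.236 = 6.258 m. Hydraulic radius R = A/P = 3.31/6.258 = 0.529 m. Q_A = (1/0.015)·3.31·0.529^(2/3)·√0.0032 = 8.165 m³/s.
Channel B: For a triangular section with side slope z = 1.6: A = zy² = 1.6×2.07² = 6.856 m²; P = 2y√(1+z²) = 2×2.07×1.887 = 7.811 m. Hydraulic radius R = A/P = 6.856/7.811 = 0.8777 m. Q_B = (1/0.015)·6.856·0.8777^(2/3)·√0.0032 = 23.7 m³/s.
Q_A = 8.165 m³/s vs Q_B = 23.7 m³/s, so channel B carries more.

channel B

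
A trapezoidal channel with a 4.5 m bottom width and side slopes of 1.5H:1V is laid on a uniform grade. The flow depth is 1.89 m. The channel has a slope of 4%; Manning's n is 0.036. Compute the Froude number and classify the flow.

supercritical

With bottom width b = 4.5 m and side slope z = 1.5: A = (b + zy)y = (4.5 + 1.5×1.89)×1.89 = 13.86 m²; P = b + 2y√(1+z²) = 4.5 + 2×1.89×1.803 = 11.31 m.
Hydraulic radius R = A/P = 13.86/11.31 = 1.225 m.
V = (1/n) R^(2/3) √S = (1/0.036) × 1.225^(2/3) × √0.04 = 6.361 m/s. Hydraulic depth D_h = A/T = 13.86/10.17 = 1.363 m.
Froude number Fr = V/√(g·D_h) = 6.361/√(9.81×1.363) = 1.74, which is greater than 1, so the flow is supercritical.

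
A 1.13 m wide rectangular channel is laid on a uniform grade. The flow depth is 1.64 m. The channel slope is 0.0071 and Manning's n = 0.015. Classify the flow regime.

subcritical

Flow area A = b·y = 1.13 × 1.64 = 1.853 m². Wetted perimeter P = b + 2y = 1.13 + 2×1.64 = 4.41 m.
Hydraulic radius R = A/P = 1.853/4.41 = 0.4202 m.
V = (1/n) R^(2/3) √S = (1/0.015) × 0.4202^(2/3) × √0.0071 = 3.152 m/s. Hydraulic depth D_h = A/T = 1.853/1.13 = 1.64 m.
Froude number Fr = V/√(g·D_h) = 3.152/√(9.81×1.64) = 0.786, which is less than 1, so the flow is subcritical.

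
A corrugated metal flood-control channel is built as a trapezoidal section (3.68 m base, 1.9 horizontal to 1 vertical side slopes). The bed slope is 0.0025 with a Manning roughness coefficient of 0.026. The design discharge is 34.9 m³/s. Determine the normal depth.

Manning's equation rearranged: A R^(2/3) = nQ / (1·√S) = 0.026 × 34.9 / (√0.0025) = 18.15.
At y = 2.62 m: A R^(2/3) = 29.98 — too large.
At y = 2.06 m: A R^(2/3) = 18.14 — ≈ 18.15.

y_n = 2.06 m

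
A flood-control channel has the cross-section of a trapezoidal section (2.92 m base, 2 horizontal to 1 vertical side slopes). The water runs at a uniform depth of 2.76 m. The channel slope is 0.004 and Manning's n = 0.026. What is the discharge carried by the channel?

Q = 75.1 m³/s

With bottom width b = 2.92 m and side slope z = 2: A = (b + zy)y = (2.92 + 2×2.76)×2.76 = 23.29 m²; P = b + 2y√(1+z²) = 2.92 + 2×2.76×2.236 = 15.26 m.
Hydraulic radius R = A/P = 23.29/15.26 = 1.526 m.
Manning's equation: Q = (1/n) A R^(2/3) S^(1/2) = (1/0.026) × 23.29 × 1.526^(2/3) × 0.004^(1/2) = 75.1 m³/s.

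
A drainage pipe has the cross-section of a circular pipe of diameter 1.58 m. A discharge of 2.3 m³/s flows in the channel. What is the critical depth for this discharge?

At critical depth, Q² T / (g A³) = 1, i.e. A³/T = Q²/g = 2.3²/9.81 = 0.5392.
At y = 0.56 m: A³/T = 0.1593 — too small.
At y = 0.858 m: A³/T = 0.8174 — too large.
At y = 0.769 m: A³/T = 0.538 — close enough.

y_c = 0.769 m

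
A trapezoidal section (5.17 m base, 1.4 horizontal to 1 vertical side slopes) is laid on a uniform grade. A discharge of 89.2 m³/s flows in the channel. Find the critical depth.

y_c = 2.48 m

At critical depth, Q² T / (g A³) = 1, i.e. A³/T = Q²/g = 89.2²/9.81 = 811.1.
Try y = 2.78 m: A³/T = 1234 — too large.
Try y = 2.48 m: A³/T = 812.7 — close enough.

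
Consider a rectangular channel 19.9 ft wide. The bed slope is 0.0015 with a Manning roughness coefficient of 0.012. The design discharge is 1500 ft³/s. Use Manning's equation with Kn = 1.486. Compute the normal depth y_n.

Manning's equation rearranged: A R^(2/3) = nQ / (1.486·√S) = 0.012 × 1500 / (1.486 × √0.0015) = 312.8.
Trying y = 7.69 ft: A R^(2/3) = 407 — too large.
Trying y = 4.83 ft: A R^(2/3) = 211 — too small.
Trying y = 6.36 ft: A R^(2/3) = 312.5 — matches.

y_n = 6.36 ft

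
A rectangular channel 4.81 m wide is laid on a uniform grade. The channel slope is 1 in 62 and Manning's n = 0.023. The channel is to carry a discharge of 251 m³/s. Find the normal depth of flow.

y_n = 6.5 m

Manning's equation rearranged: A R^(2/3) = nQ / (1·√S) = 0.023 × 251 / (√0.01613) = 45.46.
At y = 7.51 m: A R^(2/3) = 53.88 — over.
At y = 6.5 m: A R^(2/3) = 45.5 — close enough.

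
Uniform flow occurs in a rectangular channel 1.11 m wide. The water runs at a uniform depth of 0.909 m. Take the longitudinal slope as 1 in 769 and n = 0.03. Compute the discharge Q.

Q = 0.596 m³/s

Flow area A = b·y = 1.11 × 0.909 = 1.009 m². Wetted perimeter P = b + 2y = 1.11 + 2×0.909 = 2.928 m.
Hydraulic radius R = A/P = 1.009/2.928 = 0.3446 m.
Manning's equation: Q = (1/n) A R^(2/3) S^(1/2) = (1/0.03) × 1.009 × 0.3446^(2/3) × 0.0013^(1/2) = 0.596 m³/s.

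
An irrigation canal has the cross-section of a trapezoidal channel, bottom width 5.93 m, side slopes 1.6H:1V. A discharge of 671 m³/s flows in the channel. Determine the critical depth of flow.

At critical depth, Q² T / (g A³) = 1, i.e. A³/T = Q²/g = 671²/9.81 = 45900.
Try y = 7.94 m: A³/T = 103300 — too large.
Try y = 5.67 m: A³/T = 25570 — too small.
Try y = 6.54 m: A³/T = 45890 — close enough.

y_c = 6.54 m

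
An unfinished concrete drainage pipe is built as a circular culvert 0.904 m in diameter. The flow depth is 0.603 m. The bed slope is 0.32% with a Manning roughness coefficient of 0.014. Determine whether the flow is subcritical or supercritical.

subcritical

For a circular section of diameter D = 0.904 m at depth y = 0.603 m, the central angle is θ = 2 arccos(1 − 2y/D) = 3.823 rad. Then A = (D²/8)(θ − sin θ) = 0.4548 m² and P = Dθ/2 = 1.728 m.
Hydraulic radius R = A/P = 0.4548/1.728 = 0.2632 m.
V = (1/n) R^(2/3) √S = (1/0.014) × 0.2632^(2/3) × √0.0032 = 1.66 m/s. Hydraulic depth D_h = A/T = 0.4548/0.8521 = 0.5338 m.
Froude number Fr = V/√(g·D_h) = 1.66/√(9.81×0.5338) = 0.725, which is less than 1, so the flow is subcritical.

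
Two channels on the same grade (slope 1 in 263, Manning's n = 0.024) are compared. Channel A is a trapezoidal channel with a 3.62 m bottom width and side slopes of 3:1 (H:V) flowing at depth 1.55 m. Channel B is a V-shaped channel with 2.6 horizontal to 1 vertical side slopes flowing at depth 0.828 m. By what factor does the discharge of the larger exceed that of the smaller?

Channel A: With bottom width b = 3.62 m and side slope z = 3: A = (b + zy)y = (3.62 + 3×1.55)×1.55 = 12.82 m²; P = b + 2y√(1+z²) = 3.62 + 2×1.55×3.162 = 13.42 m. Hydraulic radius R = A/P = 12.82/13.42 = 0.955 m. Q_A = (1/0.024)·12.82·0.955^(2/3)·√0.003802 = 31.94 m³/s.
Channel B: For a triangular section with side slope z = 2.6: A = zy² = 2.6×0.828² = 1.783 m²; P = 2y√(1+z²) = 2×0.828×2.786 = 4.613 m. Hydraulic radius R = A/P = 1.783/4.613 = 0.3864 m. Q_B = (1/0.024)·1.783·0.3864^(2/3)·√0.003802 = 2.43 m³/s.
The larger discharge is 31.94 m³/s and the smaller is 2.43 m³/s; the ratio is 13.1.

13.1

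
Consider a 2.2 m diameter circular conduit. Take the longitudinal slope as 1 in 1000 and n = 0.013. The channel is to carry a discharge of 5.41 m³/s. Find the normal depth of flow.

Manning's equation rearranged: A R^(2/3) = nQ / (1·√S) = 0.013 × 5.41 / (√0.001) = 2.224.
At y = 1.85 m: A R^(2/3) = 2.608 — high.
At y = 1.33 m: A R^(2/3) = 1.734 — low.
At y = 1.59 m: A R^(2/3) = 2.225 — ≈ 2.224.

y_n = 1.59 m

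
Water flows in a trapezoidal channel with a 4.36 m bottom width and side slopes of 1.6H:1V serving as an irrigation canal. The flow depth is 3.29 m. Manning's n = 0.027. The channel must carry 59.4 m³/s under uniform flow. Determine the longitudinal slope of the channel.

With bottom width b = 4.36 m and side slope z = 1.6: A = (b + zy)y = (4.36 + 1.6×3.29)×3.29 = 31.66 m²; P = b + 2y√(1+z²) = 4.36 + 2×3.29×1.887 = 16.78 m.
Hydraulic radius R = A/P = 31.66/16.78 = 1.887 m.
From Manning's equation, S = [nQ / (1 A R^(2/3))]² = [0.027 × 59.4 / (1 × 31.66 × 1.887^(2/3))]² = 0.0011.

S = 0.0011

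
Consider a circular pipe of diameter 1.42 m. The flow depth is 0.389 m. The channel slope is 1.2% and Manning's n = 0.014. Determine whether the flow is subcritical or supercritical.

supercritical

For a circular section of diameter D = 1.42 m at depth y = 0.389 m, the central angle is θ = 2 arccos(1 − 2y/D) = 2.203 rad. Then A = (D²/8)(θ − sin θ) = 0.3521 m² and P = Dθ/2 = 1.564 m.
Hydraulic radius R = A/P = 0.3521/1.564 = 0.2251 m.
V = (1/n) R^(2/3) √S = (1/0.014) × 0.2251^(2/3) × √0.012 = 2.895 m/s. Hydraulic depth D_h = A/T = 0.3521/1.267 = 0.278 m.
Froude number Fr = V/√(g·D_h) = 2.895/√(9.81×0.278) = 1.75, which is greater than 1, so the flow is supercritical.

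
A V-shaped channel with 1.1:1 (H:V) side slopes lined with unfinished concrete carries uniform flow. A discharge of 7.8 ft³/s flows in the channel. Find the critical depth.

At critical depth, Q² T / (g A³) = 1, i.e. A³/T = Q²/g = 7.8²/32.2 = 1.889.
Try y = 1.04 ft: A³/T = 0.7361 — low.
Try y = 1.5 ft: A³/T = 4.594 — high.
Try y = 1.26 ft: A³/T = 1.921 — ≈ 1.889.

y_c = 1.26 ft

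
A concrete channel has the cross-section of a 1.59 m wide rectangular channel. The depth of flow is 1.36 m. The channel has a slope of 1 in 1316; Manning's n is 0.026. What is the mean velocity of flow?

Flow area A = b·y = 1.59 × 1.36 = 2.162 m². Wetted perimeter P = b + 2y = 1.59 + 2×1.36 = 4.31 m.
Hydraulic radius R = A/P = 2.162/4.31 = 0.5017 m.
From Manning's equation, V = (1/n) R^(2/3) S^(1/2) = (1/0.026) × 0.5017^(2/3) × 0.0007599^(1/2) = 0.669 m/s.

V = 0.669 m/s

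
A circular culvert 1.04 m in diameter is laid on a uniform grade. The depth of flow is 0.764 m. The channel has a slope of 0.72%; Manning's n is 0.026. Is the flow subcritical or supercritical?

For a circular section of diameter D = 1.04 m at depth y = 0.764 m, the central angle is θ = 2 arccos(1 − 2y/D) = 4.118 rad. Then A = (D²/8)(θ − sin θ) = 0.6689 m² and P = Dθ/2 = 2.142 m.
Hydraulic radius R = A/P = 0.6689/2.142 = 0.3123 m.
V = (1/n) R^(2/3) √S = (1/0.026) × 0.3123^(2/3) × √0.0072 = 1.502 m/s. Hydraulic depth D_h = A/T = 0.6689/0.9184 = 0.7283 m.
Froude number Fr = V/√(g·D_h) = 1.502/√(9.81×0.7283) = 0.562, which is less than 1, so the flow is subcritical.

subcritical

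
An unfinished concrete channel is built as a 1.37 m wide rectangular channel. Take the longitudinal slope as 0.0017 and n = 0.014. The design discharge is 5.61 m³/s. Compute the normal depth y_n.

Manning's equation rearranged: A R^(2/3) = nQ / (1·√S) = 0.014 × 5.61 / (√0.0017) = 1.905.
At y = 1.89 m: A R^(2/3) = 1.637 — too small.
At y = 2.34 m: A R^(2/3) = 2.099 — too large.
At y = 2.15 m: A R^(2/3) = 1.903 — matches.

y_n = 2.15 m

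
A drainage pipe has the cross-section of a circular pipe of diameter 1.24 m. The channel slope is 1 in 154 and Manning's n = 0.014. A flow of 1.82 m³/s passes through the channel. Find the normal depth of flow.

y_n = 0.672 m

Manning's equation rearranged: A R^(2/3) = nQ / (1·√S) = 0.014 × 1.82 / (√0.006494) = 0.3162.
Try y = 0.839 m: A R^(2/3) = 0.4425 — too large.
Try y = 0.485 m: A R^(2/3) = 0.1789 — too small.
Try y = 0.672 m: A R^(2/3) = 0.3163 — matches.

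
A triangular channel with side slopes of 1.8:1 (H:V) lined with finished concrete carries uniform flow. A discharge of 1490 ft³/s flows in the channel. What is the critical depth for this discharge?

y_c = 8.43 ft

At critical depth, Q² T / (g A³) = 1, i.e. A³/T = Q²/g = 1490²/32.2 = 68950.
At y = 6.36 ft: A³/T = 16860 — too small.
At y = 8.43 ft: A³/T = 68970 — ≈ 68950.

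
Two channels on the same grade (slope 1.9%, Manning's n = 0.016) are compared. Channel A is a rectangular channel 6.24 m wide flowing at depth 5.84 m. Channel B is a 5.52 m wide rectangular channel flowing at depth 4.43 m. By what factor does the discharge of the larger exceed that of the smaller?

1.68

Channel A: Flow area A = b·y = 6.24 × 5.84 = 36.44 m². Wetted perimeter P = b + 2y = 6.24 + 2×5.84 = 17.92 m. Hydraulic radius R = A/P = 36.44/17.92 = 2.034 m. Q_A = (1/0.016)·36.44·2.034^(2/3)·√0.019 = 503.9 m³/s.
Channel B: Flow area A = b·y = 5.52 × 4.43 = 24.45 m². Wetted perimeter P = b + 2y = 5.52 + 2×4.43 = 14.38 m. Hydraulic radius R = A/P = 24.45/14.38 = 1.701 m. Q_B = (1/0.016)·24.45·1.701^(2/3)·√0.019 = 300.1 m³/s.
The larger discharge is 503.9 m³/s and the smaller is 300.1 m³/s; the ratio is 1.68.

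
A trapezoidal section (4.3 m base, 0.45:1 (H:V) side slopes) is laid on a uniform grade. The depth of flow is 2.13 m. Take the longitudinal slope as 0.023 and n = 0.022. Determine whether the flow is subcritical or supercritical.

With bottom width b = 4.3 m and side slope z = 0.45: A = (b + zy)y = (4.3 + 0.45×2.13)×2.13 = 11.2 m²; P = b + 2y√(1+z²) = 4.3 + 2×2.13×1.097 = 8.971 m.
Hydraulic radius R = A/P = 11.2/8.971 = 1.248 m.
V = (1/n) R^(2/3) √S = (1/0.022) × 1.248^(2/3) × √0.023 = 7.993 m/s. Hydraulic depth D_h = A/T = 11.2/6.217 = 1.802 m.
Froude number Fr = V/√(g·D_h) = 7.993/√(9.81×1.802) = 1.9, which is greater than 1, so the flow is supercritical.

supercritical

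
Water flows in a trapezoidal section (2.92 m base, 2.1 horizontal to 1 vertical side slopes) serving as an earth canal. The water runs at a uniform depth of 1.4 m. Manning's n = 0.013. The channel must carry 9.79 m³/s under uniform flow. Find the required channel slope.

S = 0.00029

With bottom width b = 2.92 m and side slope z = 2.1: A = (b + zy)y = (2.92 + 2.1×1.4)×1.4 = 8.204 m²; P = b + 2y√(1+z²) = 2.92 + 2×1.4×2.326 = 9.433 m.
Hydraulic radius R = A/P = 8.204/9.433 = 0.8697 m.
From Manning's equation, S = [nQ / (1 A R^(2/3))]² = [0.013 × 9.79 / (1 × 8.204 × 0.8697^(2/3))]² = 0.00029.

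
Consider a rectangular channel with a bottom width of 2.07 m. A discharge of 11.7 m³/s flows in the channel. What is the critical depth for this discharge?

For a rectangular channel, critical depth y_c = (q²/g)^(1/3) where q = Q/b = 11.7/2.07 = 5.652 m²/s.
So y_c = (5.652²/9.81)^(1/3) = 1.48 m.

y_c = 1.48 m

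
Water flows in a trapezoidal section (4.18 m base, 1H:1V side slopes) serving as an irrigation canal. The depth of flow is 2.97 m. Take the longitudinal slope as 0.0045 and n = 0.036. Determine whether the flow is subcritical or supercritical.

With bottom width b = 4.18 m and side slope z = 1: A = (b + zy)y = (4.18 + 1×2.97)×2.97 = 21.24 m²; P = b + 2y√(1+z²) = 4.18 + 2×2.97×1.414 = 12.58 m.
Hydraulic radius R = A/P = 21.24/12.58 = 1.688 m.
V = (1/n) R^(2/3) √S = (1/0.036) × 1.688^(2/3) × √0.0045 = 2.642 m/s. Hydraulic depth D_h = A/T = 21.24/10.12 = 2.098 m.
Froude number Fr = V/√(g·D_h) = 2.642/√(9.81×2.098) = 0.582, which is less than 1, so the flow is subcritical.

subcritical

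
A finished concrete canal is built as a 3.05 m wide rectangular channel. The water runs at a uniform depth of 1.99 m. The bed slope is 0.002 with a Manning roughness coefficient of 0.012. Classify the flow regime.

subcritical

Flow area A = b·y = 3.05 × 1.99 = 6.069 m². Wetted perimeter P = b + 2y = 3.05 + 2×1.99 = 7.03 m.
Hydraulic radius R = A/P = 6.069/7.03 = 0.8634 m.
V = (1/n) R^(2/3) √S = (1/0.012) × 0.8634^(2/3) × √0.002 = 3.379 m/s. Hydraulic depth D_h = A/T = 6.069/3.05 = 1.99 m.
Froude number Fr = V/√(g·D_h) = 3.379/√(9.81×1.99) = 0.765, which is less than 1, so the flow is subcritical.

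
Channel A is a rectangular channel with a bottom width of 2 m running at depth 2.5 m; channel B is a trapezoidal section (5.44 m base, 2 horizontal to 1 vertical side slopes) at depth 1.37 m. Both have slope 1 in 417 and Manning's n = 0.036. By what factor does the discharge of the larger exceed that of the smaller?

2.75

Channel A: Flow area A = b·y = 2 × 2.5 = 5 m². Wetted perimeter P = b + 2y = 2 + 2×2.5 = 7 m. Hydraulic radius R = A/P = 5/7 = 0.7143 m. Q_A = (1/0.036)·5·0.7143^(2/3)·√0.002398 = 5.435 m³/s.
Channel B: With bottom width b = 5.44 m and side slope z = 2: A = (b + zy)y = (5.44 + 2×1.37)×1.37 = 11.21 m²; P = b + 2y√(1+z²) = 5.44 + 2×1.37×2.236 = 11.57 m. Hydraulic radius R = A/P = 11.21/11.57 = 0.9689 m. Q_B = (1/0.036)·11.21·0.9689^(2/3)·√0.002398 = 14.93 m³/s.
The larger discharge is 14.93 m³/s and the smaller is 5.435 m³/s; the ratio is 2.75.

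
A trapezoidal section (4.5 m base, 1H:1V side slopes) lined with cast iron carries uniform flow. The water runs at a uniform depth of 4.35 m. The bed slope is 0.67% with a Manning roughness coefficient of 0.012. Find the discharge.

Q = 456 m³/s

With bottom width b = 4.5 m and side slope z = 1: A = (b + zy)y = (4.5 + 1×4.35)×4.35 = 38.5 m²; P = b + 2y√(1+z²) = 4.5 + 2×4.35×1.414 = 16.8 m.
Hydraulic radius R = A/P = 38.5/16.8 = 2.291 m.
Manning's equation: Q = (1/n) A R^(2/3) S^(1/2) = (1/0.012) × 38.5 × 2.291^(2/3) × 0.0067^(1/2) = 456 m³/s.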